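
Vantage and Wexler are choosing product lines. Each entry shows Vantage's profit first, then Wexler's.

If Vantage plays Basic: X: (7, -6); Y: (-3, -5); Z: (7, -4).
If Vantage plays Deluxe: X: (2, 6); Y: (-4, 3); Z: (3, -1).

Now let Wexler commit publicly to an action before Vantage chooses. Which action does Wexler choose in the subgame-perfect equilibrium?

Work backward from Vantage's decision.
- X → Vantage plays Basic (best of 7, 2); Wexler gets -6.
- Y → Vantage plays Basic (best of -3, -4); Wexler gets -5.
- Z → Vantage plays Basic (best of 7, 3); Wexler gets -4.
Maximizing over -6, -5, -4, Wexler chooses Z. Subgame-perfect outcome: (Basic, Z) with payoffs (7, -4).

Z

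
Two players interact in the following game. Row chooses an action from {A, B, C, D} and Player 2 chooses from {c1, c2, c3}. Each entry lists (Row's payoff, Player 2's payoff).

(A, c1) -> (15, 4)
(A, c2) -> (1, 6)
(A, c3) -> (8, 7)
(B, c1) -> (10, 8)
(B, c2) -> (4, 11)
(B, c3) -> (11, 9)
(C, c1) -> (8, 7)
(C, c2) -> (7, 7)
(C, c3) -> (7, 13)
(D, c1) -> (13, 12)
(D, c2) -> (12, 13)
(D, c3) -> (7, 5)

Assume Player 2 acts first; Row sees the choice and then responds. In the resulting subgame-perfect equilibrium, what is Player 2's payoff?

13

Work backward from Row's decision.
- c1: Row compares 15, 10, 8, 13 and picks A; Player 2 would get 4.
- c2: Row compares 1, 4, 7, 12 and picks D; Player 2 would get 13.
- c3: Row compares 8, 11, 7, 7 and picks B; Player 2 would get 9.
Player 2's induced payoffs are 4, 13, 9, so Player 2 commits to c2. Subgame-perfect outcome: (D, c2) with payoffs (12, 13).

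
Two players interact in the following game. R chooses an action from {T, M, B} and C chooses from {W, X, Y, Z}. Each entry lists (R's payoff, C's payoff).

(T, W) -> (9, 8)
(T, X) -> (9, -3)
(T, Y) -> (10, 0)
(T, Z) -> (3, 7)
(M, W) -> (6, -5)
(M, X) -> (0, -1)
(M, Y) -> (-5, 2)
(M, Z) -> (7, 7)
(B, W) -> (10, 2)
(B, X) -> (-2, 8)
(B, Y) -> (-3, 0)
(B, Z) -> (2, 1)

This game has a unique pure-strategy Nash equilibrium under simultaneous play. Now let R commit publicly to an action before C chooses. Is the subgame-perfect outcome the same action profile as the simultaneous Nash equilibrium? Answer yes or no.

Backward induction with R moving first.
- T: C compares 8, -3, 0, 7 and picks W; R would get 9.
- M: C compares -5, -1, 2, 7 and picks Z; R would get 7.
- B: C compares 2, 8, 0, 1 and picks X; R would get -2.
Maximizing over 9, 7, -2, R chooses T. Subgame-perfect outcome: (T, W) with payoffs (9, 8).
For the simultaneous game, intersect best replies.
R's best replies: W→B; X→T; Y→T; Z→M.
C's best replies: T→W; M→Z; B→X.
Only (M, Z) has each player best-responding; Nash payoffs (7, 7).
Sequential outcome (T, W) differs from the Nash profile (M, Z).

no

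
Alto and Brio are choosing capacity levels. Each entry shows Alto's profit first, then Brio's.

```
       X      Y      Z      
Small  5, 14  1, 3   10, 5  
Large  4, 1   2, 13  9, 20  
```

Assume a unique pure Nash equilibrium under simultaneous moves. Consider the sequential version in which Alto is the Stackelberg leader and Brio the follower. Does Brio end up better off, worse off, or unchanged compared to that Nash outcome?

Solve by backward induction (Alto leads).
- Small: Brio compares 14, 3, 5 and picks X; Alto would get 5.
- Large: Brio compares 1, 13, 20 and picks Z; Alto would get 9.
Among 5, 9, the best is 9 at Large. Subgame-perfect outcome: (Large, Z) with payoffs (9, 20).
Now find the simultaneous Nash equilibrium.
Alto's best replies: X→Small; Y→Large; Z→Small.
Brio's best replies: Small→X; Large→Z.
The unique mutual best reply is (Small, X), giving (5, 14).
Brio earns 20 sequentially versus 14 at the Nash outcome: better off.

better off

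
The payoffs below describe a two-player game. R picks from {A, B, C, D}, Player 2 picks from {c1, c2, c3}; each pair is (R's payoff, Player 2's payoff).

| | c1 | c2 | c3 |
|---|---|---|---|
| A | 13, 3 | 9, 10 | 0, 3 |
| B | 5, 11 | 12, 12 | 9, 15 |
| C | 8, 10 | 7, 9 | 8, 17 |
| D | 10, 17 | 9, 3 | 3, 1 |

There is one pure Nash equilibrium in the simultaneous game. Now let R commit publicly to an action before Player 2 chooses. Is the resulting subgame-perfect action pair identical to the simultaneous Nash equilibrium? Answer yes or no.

Backward induction with R moving first.
- A: BR = c2, leader payoff 9.
- B: BR = c3, leader payoff 9.
- C: BR = c3, leader payoff 8.
- D: BR = c1, leader payoff 10.
Maximizing over 9, 9, 8, 10, R chooses D. Subgame-perfect outcome: (D, c1) with payoffs (10, 17).
Under simultaneous play:
R's best replies: c1→A; c2→B; c3→B.
Player 2's best replies: A→c2; B→c3; C→c3; D→c1.
Only (B, c3) has each player best-responding; Nash payoffs (9, 15).
Sequential outcome (D, c1) differs from the Nash profile (B, c3).

no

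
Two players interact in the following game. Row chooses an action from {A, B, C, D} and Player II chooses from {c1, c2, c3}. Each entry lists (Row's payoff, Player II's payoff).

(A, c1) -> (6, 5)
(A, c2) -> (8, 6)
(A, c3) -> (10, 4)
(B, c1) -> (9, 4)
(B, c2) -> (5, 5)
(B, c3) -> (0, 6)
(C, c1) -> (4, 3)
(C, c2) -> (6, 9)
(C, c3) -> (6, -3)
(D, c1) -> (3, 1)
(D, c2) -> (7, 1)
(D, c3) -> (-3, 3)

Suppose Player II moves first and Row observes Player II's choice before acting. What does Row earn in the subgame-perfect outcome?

8

Work backward from Row's decision.
- c1 → Row plays B (best of 6, 9, 4, 3); Player II gets 4.
- c2 → Row plays A (best of 8, 5, 6, 7); Player II gets 6.
- c3 → Row plays A (best of 10, 0, 6, -3); Player II gets 4.
Among 4, 6, 4, the best is 6 at c2. Subgame-perfect outcome: (A, c2) with payoffs (8, 6).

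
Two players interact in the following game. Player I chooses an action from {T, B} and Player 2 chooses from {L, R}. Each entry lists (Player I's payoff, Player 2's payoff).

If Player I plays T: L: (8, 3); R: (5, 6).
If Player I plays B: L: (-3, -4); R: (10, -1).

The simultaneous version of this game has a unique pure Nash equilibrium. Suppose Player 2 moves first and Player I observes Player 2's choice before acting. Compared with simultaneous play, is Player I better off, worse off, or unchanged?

Player I best-responds to each possible Player 2 move:
- L: Player I compares 8, -3 and picks T; Player 2 would get 3.
- R: Player I compares 5, 10 and picks B; Player 2 would get -1.
Among 3, -1, the best is 3 at L. Subgame-perfect outcome: (T, L) with payoffs (8, 3).
Under simultaneous play:
Player I's best replies: L→T; R→B.
Player 2's best replies: T→R; B→R.
The unique mutual best reply is (B, R), giving (10, -1).
Player I earns 8 sequentially versus 10 at the Nash outcome: worse off.

worse off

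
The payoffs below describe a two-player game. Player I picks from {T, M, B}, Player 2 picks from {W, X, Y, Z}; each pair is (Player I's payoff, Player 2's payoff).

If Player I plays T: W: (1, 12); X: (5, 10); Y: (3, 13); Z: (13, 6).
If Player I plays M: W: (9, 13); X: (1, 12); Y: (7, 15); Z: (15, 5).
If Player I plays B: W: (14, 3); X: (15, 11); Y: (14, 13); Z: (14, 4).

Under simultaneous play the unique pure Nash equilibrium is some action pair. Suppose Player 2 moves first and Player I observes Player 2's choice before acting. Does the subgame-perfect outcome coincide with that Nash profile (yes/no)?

Solve by backward induction (Player 2 leads).
- W: Player I compares 1, 9, 14 and picks B; Player 2 would get 3.
- X: Player I compares 5, 1, 15 and picks B; Player 2 would get 11.
- Y: Player I compares 3, 7, 14 and picks B; Player 2 would get 13.
- Z: Player I compares 13, 15, 14 and picks M; Player 2 would get 5.
Player 2's induced payoffs are 3, 11, 13, 5, so Player 2 commits to Y. Subgame-perfect outcome: (B, Y) with payoffs (14, 13).
Under simultaneous play:
Player I's best replies: W→B; X→B; Y→B; Z→M.
Player 2's best replies: T→Y; M→Y; B→Y.
The unique mutual best reply is (B, Y), giving (14, 13).
Sequential outcome (B, Y) coincides with the Nash profile (B, Y).

yes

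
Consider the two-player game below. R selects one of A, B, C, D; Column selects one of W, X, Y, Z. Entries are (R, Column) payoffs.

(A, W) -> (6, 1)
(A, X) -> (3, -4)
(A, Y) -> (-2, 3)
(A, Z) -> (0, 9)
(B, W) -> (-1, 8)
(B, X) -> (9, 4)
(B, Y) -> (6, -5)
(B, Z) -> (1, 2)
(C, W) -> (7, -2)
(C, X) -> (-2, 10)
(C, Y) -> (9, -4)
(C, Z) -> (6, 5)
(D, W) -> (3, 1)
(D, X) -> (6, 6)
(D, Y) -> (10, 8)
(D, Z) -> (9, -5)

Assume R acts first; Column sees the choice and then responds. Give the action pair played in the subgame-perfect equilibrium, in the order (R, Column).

Work backward from Column's decision.
- A: BR = Z, leader payoff 0.
- B: BR = W, leader payoff -1.
- C: BR = X, leader payoff -2.
- D: BR = Y, leader payoff 10.
R's induced payoffs are 0, -1, -2, 10, so R commits to D. Subgame-perfect outcome: (D, Y) with payoffs (10, 8).

(D, Y)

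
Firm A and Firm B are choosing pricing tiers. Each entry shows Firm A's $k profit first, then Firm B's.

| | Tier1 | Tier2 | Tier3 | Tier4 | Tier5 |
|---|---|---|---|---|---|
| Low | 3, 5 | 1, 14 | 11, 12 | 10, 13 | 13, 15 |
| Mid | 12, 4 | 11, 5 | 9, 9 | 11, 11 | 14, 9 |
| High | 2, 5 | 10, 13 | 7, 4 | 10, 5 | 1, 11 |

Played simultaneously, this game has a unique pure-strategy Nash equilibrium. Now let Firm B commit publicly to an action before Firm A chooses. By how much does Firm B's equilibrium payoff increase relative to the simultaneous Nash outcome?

Backward induction with Firm B moving first.
- Tier1 → Firm A plays Mid (best of 3, 12, 2); Firm B gets 4.
- Tier2 → Firm A plays Mid (best of 1, 11, 10); Firm B gets 5.
- Tier3 → Firm A plays Low (best of 11, 9, 7); Firm B gets 12.
- Tier4 → Firm A plays Mid (best of 10, 11, 10); Firm B gets 11.
- Tier5 → Firm A plays Mid (best of 13, 14, 1); Firm B gets 9.
Firm B's induced payoffs are 4, 5, 12, 11, 9, so Firm B commits to Tier3. Subgame-perfect outcome: (Low, Tier3) with payoffs (11, 12).
Now find the simultaneous Nash equilibrium.
Firm A's best replies: Tier1→Mid; Tier2→Mid; Tier3→Low; Tier4→Mid; Tier5→Mid.
Firm B's best replies: Low→Tier5; Mid→Tier4; High→Tier2.
Only (Mid, Tier4) has each player best-responding; Nash payoffs (11, 11).
Firm B's commitment gain: 12 − 11 = 1.

1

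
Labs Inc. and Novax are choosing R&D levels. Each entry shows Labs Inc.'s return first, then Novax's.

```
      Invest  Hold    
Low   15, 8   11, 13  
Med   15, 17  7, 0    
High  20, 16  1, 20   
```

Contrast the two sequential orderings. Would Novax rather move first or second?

second

If Labs Inc. leads: Novax's best replies are Low→Hold, Med→Invest, High→Hold; Labs Inc.'s induced payoffs 11, 15, 1; outcome (Med, Invest), payoffs (15, 17).
If Novax leads: Labs Inc.'s best replies are Invest→High, Hold→Low; Novax's induced payoffs 16, 13; outcome (High, Invest), payoffs (20, 16).
Novax gets 16 moving first and 17 moving second, so Novax prefers to move second.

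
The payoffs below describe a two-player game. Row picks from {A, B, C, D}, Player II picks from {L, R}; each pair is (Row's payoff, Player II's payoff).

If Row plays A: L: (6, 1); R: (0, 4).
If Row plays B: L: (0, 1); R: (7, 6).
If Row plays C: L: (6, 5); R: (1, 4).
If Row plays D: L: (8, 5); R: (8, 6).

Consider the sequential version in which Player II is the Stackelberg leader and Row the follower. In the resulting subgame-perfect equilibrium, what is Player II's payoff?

6

Row best-responds to each possible Player II move:
- L: Row compares 6, 0, 6, 8 and picks D; Player II would get 5.
- R: Row compares 0, 7, 1, 8 and picks D; Player II would get 6.
Among 5, 6, the best is 6 at R. Subgame-perfect outcome: (D, R) with payoffs (8, 6).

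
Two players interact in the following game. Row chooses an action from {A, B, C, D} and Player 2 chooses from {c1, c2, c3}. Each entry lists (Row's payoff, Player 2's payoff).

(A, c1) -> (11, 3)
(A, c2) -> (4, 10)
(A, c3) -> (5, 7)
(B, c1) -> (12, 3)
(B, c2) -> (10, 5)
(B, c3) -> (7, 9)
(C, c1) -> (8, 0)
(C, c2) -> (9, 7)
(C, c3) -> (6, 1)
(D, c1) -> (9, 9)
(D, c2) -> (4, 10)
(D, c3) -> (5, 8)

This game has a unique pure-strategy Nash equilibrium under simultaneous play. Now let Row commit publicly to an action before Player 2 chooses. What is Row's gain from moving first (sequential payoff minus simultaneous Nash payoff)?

Player 2 best-responds to each possible Row move:
- A: Player 2 compares 3, 10, 7 and picks c2; Row would get 4.
- B: Player 2 compares 3, 5, 9 and picks c3; Row would get 7.
- C: Player 2 compares 0, 7, 1 and picks c2; Row would get 9.
- D: Player 2 compares 9, 10, 8 and picks c2; Row would get 4.
Maximizing over 4, 7, 9, 4, Row chooses C. Subgame-perfect outcome: (C, c2) with payoffs (9, 7).
Now find the simultaneous Nash equilibrium.
Row's best replies: c1→B; c2→B; c3→B.
Player 2's best replies: A→c2; B→c3; C→c2; D→c2.
The unique mutual best reply is (B, c3), giving (7, 9).
Row's commitment gain: 9 − 7 = 2.

2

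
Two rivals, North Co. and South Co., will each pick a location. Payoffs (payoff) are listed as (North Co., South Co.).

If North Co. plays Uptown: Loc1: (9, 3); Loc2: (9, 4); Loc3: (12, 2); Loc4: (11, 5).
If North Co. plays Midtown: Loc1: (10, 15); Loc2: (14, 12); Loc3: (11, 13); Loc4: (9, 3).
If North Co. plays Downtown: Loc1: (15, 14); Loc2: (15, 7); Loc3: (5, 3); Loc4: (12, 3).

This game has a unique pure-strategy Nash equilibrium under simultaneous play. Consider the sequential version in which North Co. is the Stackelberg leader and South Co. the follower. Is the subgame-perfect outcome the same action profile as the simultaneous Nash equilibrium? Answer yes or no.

yes

Work backward from South Co.'s decision.
- Uptown: South Co. compares 3, 4, 2, 5 and picks Loc4; North Co. would get 11.
- Midtown: South Co. compares 15, 12, 13, 3 and picks Loc1; North Co. would get 10.
- Downtown: South Co. compares 14, 7, 3, 3 and picks Loc1; North Co. would get 15.
Among 11, 10, 15, the best is 15 at Downtown. Subgame-perfect outcome: (Downtown, Loc1) with payoffs (15, 14).
Under simultaneous play:
North Co.'s best replies: Loc1→Downtown; Loc2→Downtown; Loc3→Uptown; Loc4→Downtown.
South Co.'s best replies: Uptown→Loc4; Midtown→Loc1; Downtown→Loc1.
The unique mutual best reply is (Downtown, Loc1), giving (15, 14).
Sequential outcome (Downtown, Loc1) coincides with the Nash profile (Downtown, Loc1).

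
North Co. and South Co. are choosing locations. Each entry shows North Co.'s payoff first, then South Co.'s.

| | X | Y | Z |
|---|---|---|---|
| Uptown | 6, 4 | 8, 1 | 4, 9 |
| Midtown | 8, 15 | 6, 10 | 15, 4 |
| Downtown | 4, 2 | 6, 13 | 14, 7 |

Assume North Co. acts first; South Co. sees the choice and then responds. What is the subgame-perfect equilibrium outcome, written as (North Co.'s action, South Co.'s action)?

Backward induction with North Co. moving first.
- Uptown: South Co. compares 4, 1, 9 and picks Z; North Co. would get 4.
- Midtown: South Co. compares 15, 10, 4 and picks X; North Co. would get 8.
- Downtown: South Co. compares 2, 13, 7 and picks Y; North Co. would get 6.
Among 4, 8, 6, the best is 8 at Midtown. Subgame-perfect outcome: (Midtown, X) with payoffs (8, 15).

(Midtown, X)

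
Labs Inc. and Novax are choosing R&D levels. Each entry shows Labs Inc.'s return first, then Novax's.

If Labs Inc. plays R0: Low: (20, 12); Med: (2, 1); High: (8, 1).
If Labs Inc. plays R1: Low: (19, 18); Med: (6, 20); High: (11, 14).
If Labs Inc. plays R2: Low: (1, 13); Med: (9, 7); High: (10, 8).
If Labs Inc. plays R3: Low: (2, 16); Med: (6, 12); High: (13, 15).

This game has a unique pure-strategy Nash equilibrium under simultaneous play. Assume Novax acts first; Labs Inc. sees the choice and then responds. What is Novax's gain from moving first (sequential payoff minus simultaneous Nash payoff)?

3

Labs Inc. best-responds to each possible Novax move:
- Low: Labs Inc. compares 20, 19, 1, 2 and picks R0; Novax would get 12.
- Med: Labs Inc. compares 2, 6, 9, 6 and picks R2; Novax would get 7.
- High: Labs Inc. compares 8, 11, 10, 13 and picks R3; Novax would get 15.
Maximizing over 12, 7, 15, Novax chooses High. Subgame-perfect outcome: (R3, High) with payoffs (13, 15).
Now find the simultaneous Nash equilibrium.
Labs Inc.'s best replies: Low→R0; Med→R2; High→R3.
Novax's best replies: R0→Low; R1→Med; R2→Low; R3→Low.
The unique mutual best reply is (R0, Low), giving (20, 12).
Novax's commitment gain: 15 − 12 = 3.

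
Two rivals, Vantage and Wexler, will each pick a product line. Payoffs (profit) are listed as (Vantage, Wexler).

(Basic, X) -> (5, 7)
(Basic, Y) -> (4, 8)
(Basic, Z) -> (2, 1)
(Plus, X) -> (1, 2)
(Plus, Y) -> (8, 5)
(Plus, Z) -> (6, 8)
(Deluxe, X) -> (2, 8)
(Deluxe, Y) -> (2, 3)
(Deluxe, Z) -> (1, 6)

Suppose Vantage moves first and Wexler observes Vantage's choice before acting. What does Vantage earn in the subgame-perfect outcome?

Solve by backward induction (Vantage leads).
- Basic: BR = Y, leader payoff 4.
- Plus: BR = Z, leader payoff 6.
- Deluxe: BR = X, leader payoff 2.
Maximizing over 4, 6, 2, Vantage chooses Plus. Subgame-perfect outcome: (Plus, Z) with payoffs (6, 8).

6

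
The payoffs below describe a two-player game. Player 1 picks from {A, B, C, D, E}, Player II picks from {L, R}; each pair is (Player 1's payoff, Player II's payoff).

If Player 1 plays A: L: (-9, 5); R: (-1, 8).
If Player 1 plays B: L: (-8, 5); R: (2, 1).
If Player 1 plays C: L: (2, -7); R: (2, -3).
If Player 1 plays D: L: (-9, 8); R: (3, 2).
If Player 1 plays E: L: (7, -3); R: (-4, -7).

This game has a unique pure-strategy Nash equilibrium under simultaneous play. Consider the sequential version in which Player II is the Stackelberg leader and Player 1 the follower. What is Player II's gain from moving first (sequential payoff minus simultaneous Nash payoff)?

Player 1 best-responds to each possible Player II move:
- L: Player 1 compares -9, -8, 2, -9, 7 and picks E; Player II would get -3.
- R: Player 1 compares -1, 2, 2, 3, -4 and picks D; Player II would get 2.
Among -3, 2, the best is 2 at R. Subgame-perfect outcome: (D, R) with payoffs (3, 2).
Under simultaneous play:
Player 1's best replies: L→E; R→D.
Player II's best replies: A→R; B→L; C→R; D→L; E→L.
The unique mutual best reply is (E, L), giving (7, -3).
Player II's commitment gain: 2 − -3 = 5.

5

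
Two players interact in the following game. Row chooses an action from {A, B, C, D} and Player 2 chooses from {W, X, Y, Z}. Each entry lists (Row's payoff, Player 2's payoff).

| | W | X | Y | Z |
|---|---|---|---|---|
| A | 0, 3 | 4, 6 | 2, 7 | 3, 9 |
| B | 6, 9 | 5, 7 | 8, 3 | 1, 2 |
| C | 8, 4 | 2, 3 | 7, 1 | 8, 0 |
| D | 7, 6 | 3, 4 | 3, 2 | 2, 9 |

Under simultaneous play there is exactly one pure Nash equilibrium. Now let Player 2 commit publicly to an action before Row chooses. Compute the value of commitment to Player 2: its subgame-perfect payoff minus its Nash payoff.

3

Row best-responds to each possible Player 2 move:
- W: Row compares 0, 6, 8, 7 and picks C; Player 2 would get 4.
- X: Row compares 4, 5, 2, 3 and picks B; Player 2 would get 7.
- Y: Row compares 2, 8, 7, 3 and picks B; Player 2 would get 3.
- Z: Row compares 3, 1, 8, 2 and picks C; Player 2 would get 0.
Player 2's induced payoffs are 4, 7, 3, 0, so Player 2 commits to X. Subgame-perfect outcome: (B, X) with payoffs (5, 7).
Now find the simultaneous Nash equilibrium.
Row's best replies: W→C; X→B; Y→B; Z→C.
Player 2's best replies: A→Z; B→W; C→W; D→Z.
Only (C, W) has each player best-responding; Nash payoffs (8, 4).
Player 2's commitment gain: 7 − 4 = 3.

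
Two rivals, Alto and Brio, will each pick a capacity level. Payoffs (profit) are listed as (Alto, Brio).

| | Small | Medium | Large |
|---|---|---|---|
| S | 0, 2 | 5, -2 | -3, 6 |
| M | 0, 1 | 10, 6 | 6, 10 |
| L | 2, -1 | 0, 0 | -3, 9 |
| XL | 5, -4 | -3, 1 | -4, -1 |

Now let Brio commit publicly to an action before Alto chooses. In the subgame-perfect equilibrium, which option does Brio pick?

Solve by backward induction (Brio leads).
- Small: BR = XL, leader payoff -4.
- Medium: BR = M, leader payoff 6.
- Large: BR = M, leader payoff 10.
Brio's induced payoffs are -4, 6, 10, so Brio commits to Large. Subgame-perfect outcome: (M, Large) with payoffs (6, 10).

Large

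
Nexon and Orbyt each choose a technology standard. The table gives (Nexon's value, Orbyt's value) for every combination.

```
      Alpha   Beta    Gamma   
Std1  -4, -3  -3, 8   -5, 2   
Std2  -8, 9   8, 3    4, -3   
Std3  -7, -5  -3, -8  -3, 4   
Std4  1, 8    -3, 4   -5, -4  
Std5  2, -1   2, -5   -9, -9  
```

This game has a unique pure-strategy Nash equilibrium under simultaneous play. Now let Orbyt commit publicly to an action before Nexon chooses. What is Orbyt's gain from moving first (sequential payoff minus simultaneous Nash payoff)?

Work backward from Nexon's decision.
- Alpha: BR = Std5, leader payoff -1.
- Beta: BR = Std2, leader payoff 3.
- Gamma: BR = Std2, leader payoff -3.
Maximizing over -1, 3, -3, Orbyt chooses Beta. Subgame-perfect outcome: (Std2, Beta) with payoffs (8, 3).
For the simultaneous game, intersect best replies.
Nexon's best replies: Alpha→Std5; Beta→Std2; Gamma→Std2.
Orbyt's best replies: Std1→Beta; Std2→Alpha; Std3→Gamma; Std4→Alpha; Std5→Alpha.
Only (Std5, Alpha) has each player best-responding; Nash payoffs (2, -1).
Orbyt's commitment gain: 3 − -1 = 4.

4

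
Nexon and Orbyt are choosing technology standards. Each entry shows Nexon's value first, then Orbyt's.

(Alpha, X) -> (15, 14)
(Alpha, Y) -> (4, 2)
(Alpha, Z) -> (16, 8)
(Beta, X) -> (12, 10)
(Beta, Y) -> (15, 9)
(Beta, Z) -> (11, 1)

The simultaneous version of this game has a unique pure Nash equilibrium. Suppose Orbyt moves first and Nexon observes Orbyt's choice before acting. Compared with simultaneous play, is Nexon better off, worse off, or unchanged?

Backward induction with Orbyt moving first.
- X → Nexon plays Alpha (best of 15, 12); Orbyt gets 14.
- Y → Nexon plays Beta (best of 4, 15); Orbyt gets 9.
- Z → Nexon plays Alpha (best of 16, 11); Orbyt gets 8.
Orbyt's induced payoffs are 14, 9, 8, so Orbyt commits to X. Subgame-perfect outcome: (Alpha, X) with payoffs (15, 14).
Now find the simultaneous Nash equilibrium.
Nexon's best replies: X→Alpha; Y→Beta; Z→Alpha.
Orbyt's best replies: Alpha→X; Beta→X.
The unique mutual best reply is (Alpha, X), giving (15, 14).
Nexon earns 15 sequentially versus 15 at the Nash outcome: unchanged.

unchanged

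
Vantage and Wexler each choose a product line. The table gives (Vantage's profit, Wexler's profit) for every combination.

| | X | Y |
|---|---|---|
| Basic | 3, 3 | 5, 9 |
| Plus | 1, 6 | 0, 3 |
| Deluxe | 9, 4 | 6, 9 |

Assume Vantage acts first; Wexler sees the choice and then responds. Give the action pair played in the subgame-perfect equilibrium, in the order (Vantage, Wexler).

Solve by backward induction (Vantage leads).
- Basic → Wexler plays Y (best of 3, 9); Vantage gets 5.
- Plus → Wexler plays X (best of 6, 3); Vantage gets 1.
- Deluxe → Wexler plays Y (best of 4, 9); Vantage gets 6.
Vantage's induced payoffs are 5, 1, 6, so Vantage commits to Deluxe. Subgame-perfect outcome: (Deluxe, Y) with payoffs (6, 9).

(Deluxe, Y)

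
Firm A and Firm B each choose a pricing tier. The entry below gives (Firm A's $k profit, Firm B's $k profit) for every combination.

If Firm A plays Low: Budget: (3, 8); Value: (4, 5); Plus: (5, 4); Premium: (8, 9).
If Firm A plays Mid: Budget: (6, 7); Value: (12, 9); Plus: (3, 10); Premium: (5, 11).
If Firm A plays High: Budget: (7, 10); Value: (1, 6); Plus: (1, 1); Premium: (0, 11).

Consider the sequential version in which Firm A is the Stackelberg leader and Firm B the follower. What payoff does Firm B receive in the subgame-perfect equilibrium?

Backward induction with Firm A moving first.
- Low: BR = Premium, leader payoff 8.
- Mid: BR = Premium, leader payoff 5.
- High: BR = Premium, leader payoff 0.
Firm A's induced payoffs are 8, 5, 0, so Firm A commits to Low. Subgame-perfect outcome: (Low, Premium) with payoffs (8, 9).

9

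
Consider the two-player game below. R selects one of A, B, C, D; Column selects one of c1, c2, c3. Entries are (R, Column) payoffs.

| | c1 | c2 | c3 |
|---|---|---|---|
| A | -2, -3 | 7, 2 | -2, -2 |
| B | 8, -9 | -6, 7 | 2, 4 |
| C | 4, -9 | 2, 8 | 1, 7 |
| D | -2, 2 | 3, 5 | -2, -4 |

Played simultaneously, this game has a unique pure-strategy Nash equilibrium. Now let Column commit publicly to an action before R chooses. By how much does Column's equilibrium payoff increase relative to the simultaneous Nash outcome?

2

Work backward from R's decision.
- c1: BR = B, leader payoff -9.
- c2: BR = A, leader payoff 2.
- c3: BR = B, leader payoff 4.
Maximizing over -9, 2, 4, Column chooses c3. Subgame-perfect outcome: (B, c3) with payoffs (2, 4).
Now find the simultaneous Nash equilibrium.
R's best replies: c1→B; c2→A; c3→B.
Column's best replies: A→c2; B→c2; C→c2; D→c2.
The unique mutual best reply is (A, c2), giving (7, 2).
Column's commitment gain: 4 − 2 = 2.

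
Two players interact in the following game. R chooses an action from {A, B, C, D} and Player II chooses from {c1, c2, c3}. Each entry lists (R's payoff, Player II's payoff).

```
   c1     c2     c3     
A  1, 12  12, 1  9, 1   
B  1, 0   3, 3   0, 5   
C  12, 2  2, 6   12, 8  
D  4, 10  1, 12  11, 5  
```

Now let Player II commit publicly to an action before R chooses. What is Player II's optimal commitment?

Backward induction with Player II moving first.
- c1: BR = C, leader payoff 2.
- c2: BR = A, leader payoff 1.
- c3: BR = C, leader payoff 8.
Among 2, 1, 8, the best is 8 at c3. Subgame-perfect outcome: (C, c3) with payoffs (12, 8).

c3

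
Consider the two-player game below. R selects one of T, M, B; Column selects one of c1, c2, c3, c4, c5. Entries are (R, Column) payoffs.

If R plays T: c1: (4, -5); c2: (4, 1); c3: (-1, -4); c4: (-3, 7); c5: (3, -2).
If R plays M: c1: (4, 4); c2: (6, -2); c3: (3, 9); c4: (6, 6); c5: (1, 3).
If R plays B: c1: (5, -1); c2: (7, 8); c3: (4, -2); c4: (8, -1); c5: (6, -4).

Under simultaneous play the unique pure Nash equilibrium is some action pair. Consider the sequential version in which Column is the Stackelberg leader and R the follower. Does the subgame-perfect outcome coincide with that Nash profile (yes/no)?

yes

Solve by backward induction (Column leads).
- c1 → R plays B (best of 4, 4, 5); Column gets -1.
- c2 → R plays B (best of 4, 6, 7); Column gets 8.
- c3 → R plays B (best of -1, 3, 4); Column gets -2.
- c4 → R plays B (best of -3, 6, 8); Column gets -1.
- c5 → R plays B (best of 3, 1, 6); Column gets -4.
Among -1, 8, -2, -1, -4, the best is 8 at c2. Subgame-perfect outcome: (B, c2) with payoffs (7, 8).
For the simultaneous game, intersect best replies.
R's best replies: c1→B; c2→B; c3→B; c4→B; c5→B.
Column's best replies: T→c4; M→c3; B→c2.
Only (B, c2) has each player best-responding; Nash payoffs (7, 8).
Sequential outcome (B, c2) coincides with the Nash profile (B, c2).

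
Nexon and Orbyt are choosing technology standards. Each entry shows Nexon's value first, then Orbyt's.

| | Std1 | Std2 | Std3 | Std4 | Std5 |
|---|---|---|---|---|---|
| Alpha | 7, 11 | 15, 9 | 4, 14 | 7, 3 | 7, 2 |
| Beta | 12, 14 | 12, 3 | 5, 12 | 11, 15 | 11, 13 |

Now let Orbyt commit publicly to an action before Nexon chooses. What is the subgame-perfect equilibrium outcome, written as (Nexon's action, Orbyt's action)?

Nexon best-responds to each possible Orbyt move:
- Std1: BR = Beta, leader payoff 14.
- Std2: BR = Alpha, leader payoff 9.
- Std3: BR = Beta, leader payoff 12.
- Std4: BR = Beta, leader payoff 15.
- Std5: BR = Beta, leader payoff 13.
Maximizing over 14, 9, 12, 15, 13, Orbyt chooses Std4. Subgame-perfect outcome: (Beta, Std4) with payoffs (11, 15).

(Beta, Std4)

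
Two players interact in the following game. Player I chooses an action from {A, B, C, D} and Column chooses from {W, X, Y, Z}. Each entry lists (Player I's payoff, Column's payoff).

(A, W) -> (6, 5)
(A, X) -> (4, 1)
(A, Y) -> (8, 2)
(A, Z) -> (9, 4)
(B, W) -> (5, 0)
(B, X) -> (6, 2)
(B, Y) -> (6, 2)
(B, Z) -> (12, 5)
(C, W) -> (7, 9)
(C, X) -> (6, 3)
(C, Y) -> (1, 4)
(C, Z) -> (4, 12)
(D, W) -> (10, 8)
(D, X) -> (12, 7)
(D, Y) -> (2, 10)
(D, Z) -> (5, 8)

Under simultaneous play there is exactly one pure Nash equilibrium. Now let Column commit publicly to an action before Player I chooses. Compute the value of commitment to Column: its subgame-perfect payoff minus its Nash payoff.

Player I best-responds to each possible Column move:
- W → Player I plays D (best of 6, 5, 7, 10); Column gets 8.
- X → Player I plays D (best of 4, 6, 6, 12); Column gets 7.
- Y → Player I plays A (best of 8, 6, 1, 2); Column gets 2.
- Z → Player I plays B (best of 9, 12, 4, 5); Column gets 5.
Column's induced payoffs are 8, 7, 2, 5, so Column commits to W. Subgame-perfect outcome: (D, W) with payoffs (10, 8).
Now find the simultaneous Nash equilibrium.
Player I's best replies: W→D; X→D; Y→A; Z→B.
Column's best replies: A→W; B→Z; C→Z; D→Y.
The unique mutual best reply is (B, Z), giving (12, 5).
Column's commitment gain: 8 − 5 = 3.

3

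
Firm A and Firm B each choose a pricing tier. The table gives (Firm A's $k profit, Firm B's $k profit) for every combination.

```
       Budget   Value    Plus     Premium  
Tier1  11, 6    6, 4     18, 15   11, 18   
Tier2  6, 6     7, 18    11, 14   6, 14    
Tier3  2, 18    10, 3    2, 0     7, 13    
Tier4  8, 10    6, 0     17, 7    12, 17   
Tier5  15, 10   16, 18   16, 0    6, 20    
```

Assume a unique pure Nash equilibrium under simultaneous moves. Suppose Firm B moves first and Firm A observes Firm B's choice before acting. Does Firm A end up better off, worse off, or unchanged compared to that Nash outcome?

better off

Firm A best-responds to each possible Firm B move:
- Budget: Firm A compares 11, 6, 2, 8, 15 and picks Tier5; Firm B would get 10.
- Value: Firm A compares 6, 7, 10, 6, 16 and picks Tier5; Firm B would get 18.
- Plus: Firm A compares 18, 11, 2, 17, 16 and picks Tier1; Firm B would get 15.
- Premium: Firm A compares 11, 6, 7, 12, 6 and picks Tier4; Firm B would get 17.
Firm B's induced payoffs are 10, 18, 15, 17, so Firm B commits to Value. Subgame-perfect outcome: (Tier5, Value) with payoffs (16, 18).
For the simultaneous game, intersect best replies.
Firm A's best replies: Budget→Tier5; Value→Tier5; Plus→Tier1; Premium→Tier4.
Firm B's best replies: Tier1→Premium; Tier2→Value; Tier3→Budget; Tier4→Premium; Tier5→Premium.
Only (Tier4, Premium) has each player best-responding; Nash payoffs (12, 17).
Firm A earns 16 sequentially versus 12 at the Nash outcome: better off.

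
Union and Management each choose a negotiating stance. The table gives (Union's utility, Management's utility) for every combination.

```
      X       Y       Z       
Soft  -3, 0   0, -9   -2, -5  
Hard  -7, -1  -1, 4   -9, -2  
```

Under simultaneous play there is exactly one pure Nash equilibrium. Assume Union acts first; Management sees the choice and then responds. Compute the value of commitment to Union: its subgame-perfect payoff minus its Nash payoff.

2

Work backward from Management's decision.
- Soft: Management compares 0, -9, -5 and picks X; Union would get -3.
- Hard: Management compares -1, 4, -2 and picks Y; Union would get -1.
Union's induced payoffs are -3, -1, so Union commits to Hard. Subgame-perfect outcome: (Hard, Y) with payoffs (-1, 4).
Under simultaneous play:
Union's best replies: X→Soft; Y→Soft; Z→Soft.
Management's best replies: Soft→X; Hard→Y.
Only (Soft, X) has each player best-responding; Nash payoffs (-3, 0).
Union's commitment gain: -1 − -3 = 2.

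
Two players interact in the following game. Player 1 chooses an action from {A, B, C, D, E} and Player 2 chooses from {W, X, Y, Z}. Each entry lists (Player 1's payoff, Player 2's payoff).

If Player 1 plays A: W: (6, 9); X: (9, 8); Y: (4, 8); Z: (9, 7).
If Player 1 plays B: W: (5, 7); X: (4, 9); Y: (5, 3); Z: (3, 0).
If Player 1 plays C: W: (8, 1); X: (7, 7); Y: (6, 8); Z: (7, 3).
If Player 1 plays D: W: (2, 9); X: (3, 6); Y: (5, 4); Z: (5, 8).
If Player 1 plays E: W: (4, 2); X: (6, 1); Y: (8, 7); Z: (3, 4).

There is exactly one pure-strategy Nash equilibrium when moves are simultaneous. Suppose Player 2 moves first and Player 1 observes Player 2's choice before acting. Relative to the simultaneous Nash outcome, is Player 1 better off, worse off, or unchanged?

better off

Work backward from Player 1's decision.
- W: BR = C, leader payoff 1.
- X: BR = A, leader payoff 8.
- Y: BR = E, leader payoff 7.
- Z: BR = A, leader payoff 7.
Among 1, 8, 7, 7, the best is 8 at X. Subgame-perfect outcome: (A, X) with payoffs (9, 8).
Under simultaneous play:
Player 1's best replies: W→C; X→A; Y→E; Z→A.
Player 2's best replies: A→W; B→X; C→Y; D→W; E→Y.
The unique mutual best reply is (E, Y), giving (8, 7).
Player 1 earns 9 sequentially versus 8 at the Nash outcome: better off.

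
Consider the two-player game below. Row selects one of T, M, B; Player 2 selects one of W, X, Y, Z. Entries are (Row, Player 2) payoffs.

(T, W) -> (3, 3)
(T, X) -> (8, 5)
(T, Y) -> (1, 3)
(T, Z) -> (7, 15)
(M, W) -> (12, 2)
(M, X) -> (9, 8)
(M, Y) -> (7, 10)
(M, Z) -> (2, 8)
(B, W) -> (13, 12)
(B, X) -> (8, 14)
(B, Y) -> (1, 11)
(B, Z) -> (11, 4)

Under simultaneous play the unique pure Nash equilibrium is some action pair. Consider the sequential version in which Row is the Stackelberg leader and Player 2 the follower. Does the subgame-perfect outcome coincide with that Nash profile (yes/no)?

Work backward from Player 2's decision.
- T → Player 2 plays Z (best of 3, 5, 3, 15); Row gets 7.
- M → Player 2 plays Y (best of 2, 8, 10, 8); Row gets 7.
- B → Player 2 plays X (best of 12, 14, 11, 4); Row gets 8.
Among 7, 7, 8, the best is 8 at B. Subgame-perfect outcome: (B, X) with payoffs (8, 14).
Now find the simultaneous Nash equilibrium.
Row's best replies: W→B; X→M; Y→M; Z→B.
Player 2's best replies: T→Z; M→Y; B→X.
The unique mutual best reply is (M, Y), giving (7, 10).
Sequential outcome (B, X) differs from the Nash profile (M, Y).

no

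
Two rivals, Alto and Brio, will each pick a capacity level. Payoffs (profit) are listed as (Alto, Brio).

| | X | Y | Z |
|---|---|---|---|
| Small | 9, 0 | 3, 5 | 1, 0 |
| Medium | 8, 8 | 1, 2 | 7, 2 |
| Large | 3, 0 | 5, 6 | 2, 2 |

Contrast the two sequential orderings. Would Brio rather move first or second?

second

If Alto leads: Brio's best replies are Small→Y, Medium→X, Large→Y; Alto's induced payoffs 3, 8, 5; outcome (Medium, X), payoffs (8, 8).
If Brio leads: Alto's best replies are X→Small, Y→Large, Z→Medium; Brio's induced payoffs 0, 6, 2; outcome (Large, Y), payoffs (5, 6).
Brio gets 6 moving first and 8 moving second, so Brio prefers to move second.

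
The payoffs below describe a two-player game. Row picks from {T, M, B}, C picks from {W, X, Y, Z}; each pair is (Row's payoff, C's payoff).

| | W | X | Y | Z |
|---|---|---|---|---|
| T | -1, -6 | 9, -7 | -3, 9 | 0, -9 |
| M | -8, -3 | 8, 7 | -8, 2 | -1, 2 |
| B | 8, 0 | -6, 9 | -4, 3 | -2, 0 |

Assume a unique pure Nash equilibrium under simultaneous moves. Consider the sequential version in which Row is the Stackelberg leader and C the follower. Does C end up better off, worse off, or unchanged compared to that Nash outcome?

Solve by backward induction (Row leads).
- T: BR = Y, leader payoff -3.
- M: BR = X, leader payoff 8.
- B: BR = X, leader payoff -6.
Among -3, 8, -6, the best is 8 at M. Subgame-perfect outcome: (M, X) with payoffs (8, 7).
Now find the simultaneous Nash equilibrium.
Row's best replies: W→B; X→T; Y→T; Z→T.
C's best replies: T→Y; M→X; B→X.
Only (T, Y) has each player best-responding; Nash payoffs (-3, 9).
C earns 7 sequentially versus 9 at the Nash outcome: worse off.

worse off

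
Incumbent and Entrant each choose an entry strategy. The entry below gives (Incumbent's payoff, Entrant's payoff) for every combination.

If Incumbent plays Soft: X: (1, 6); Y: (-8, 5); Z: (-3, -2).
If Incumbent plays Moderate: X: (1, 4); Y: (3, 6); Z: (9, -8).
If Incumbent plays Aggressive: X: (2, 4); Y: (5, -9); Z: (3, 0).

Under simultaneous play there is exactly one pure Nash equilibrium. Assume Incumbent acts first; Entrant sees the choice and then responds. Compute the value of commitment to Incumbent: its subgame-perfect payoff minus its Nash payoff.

Backward induction with Incumbent moving first.
- Soft: BR = X, leader payoff 1.
- Moderate: BR = Y, leader payoff 3.
- Aggressive: BR = X, leader payoff 2.
Among 1, 3, 2, the best is 3 at Moderate. Subgame-perfect outcome: (Moderate, Y) with payoffs (3, 6).
Under simultaneous play:
Incumbent's best replies: X→Aggressive; Y→Aggressive; Z→Moderate.
Entrant's best replies: Soft→X; Moderate→Y; Aggressive→X.
Only (Aggressive, X) has each player best-responding; Nash payoffs (2, 4).
Incumbent's commitment gain: 3 − 2 = 1.

1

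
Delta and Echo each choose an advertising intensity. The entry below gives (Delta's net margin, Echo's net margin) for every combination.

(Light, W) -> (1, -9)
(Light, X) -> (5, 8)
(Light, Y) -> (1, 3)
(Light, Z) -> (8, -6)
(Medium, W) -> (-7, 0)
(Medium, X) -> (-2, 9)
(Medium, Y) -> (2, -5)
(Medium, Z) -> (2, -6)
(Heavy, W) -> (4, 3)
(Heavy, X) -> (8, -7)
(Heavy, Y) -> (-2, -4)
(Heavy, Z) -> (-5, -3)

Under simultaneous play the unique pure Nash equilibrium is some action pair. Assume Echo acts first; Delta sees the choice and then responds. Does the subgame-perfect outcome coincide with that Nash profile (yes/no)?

Work backward from Delta's decision.
- W: Delta compares 1, -7, 4 and picks Heavy; Echo would get 3.
- X: Delta compares 5, -2, 8 and picks Heavy; Echo would get -7.
- Y: Delta compares 1, 2, -2 and picks Medium; Echo would get -5.
- Z: Delta compares 8, 2, -5 and picks Light; Echo would get -6.
Echo's induced payoffs are 3, -7, -5, -6, so Echo commits to W. Subgame-perfect outcome: (Heavy, W) with payoffs (4, 3).
Under simultaneous play:
Delta's best replies: W→Heavy; X→Heavy; Y→Medium; Z→Light.
Echo's best replies: Light→X; Medium→X; Heavy→W.
Only (Heavy, W) has each player best-responding; Nash payoffs (4, 3).
Sequential outcome (Heavy, W) coincides with the Nash profile (Heavy, W).

yes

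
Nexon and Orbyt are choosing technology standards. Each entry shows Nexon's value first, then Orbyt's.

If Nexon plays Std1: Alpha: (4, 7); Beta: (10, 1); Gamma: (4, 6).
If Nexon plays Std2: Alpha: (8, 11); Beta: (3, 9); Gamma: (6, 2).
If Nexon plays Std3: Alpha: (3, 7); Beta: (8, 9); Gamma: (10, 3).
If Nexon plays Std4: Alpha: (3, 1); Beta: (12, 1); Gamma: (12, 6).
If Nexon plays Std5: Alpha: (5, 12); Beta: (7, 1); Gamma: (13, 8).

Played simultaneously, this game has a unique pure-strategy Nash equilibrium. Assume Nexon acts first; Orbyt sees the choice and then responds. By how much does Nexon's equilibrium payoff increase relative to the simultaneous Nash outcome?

Work backward from Orbyt's decision.
- Std1: Orbyt compares 7, 1, 6 and picks Alpha; Nexon would get 4.
- Std2: Orbyt compares 11, 9, 2 and picks Alpha; Nexon would get 8.
- Std3: Orbyt compares 7, 9, 3 and picks Beta; Nexon would get 8.
- Std4: Orbyt compares 1, 1, 6 and picks Gamma; Nexon would get 12.
- Std5: Orbyt compares 12, 1, 8 and picks Alpha; Nexon would get 5.
Nexon's induced payoffs are 4, 8, 8, 12, 5, so Nexon commits to Std4. Subgame-perfect outcome: (Std4, Gamma) with payoffs (12, 6).
Under simultaneous play:
Nexon's best replies: Alpha→Std2; Beta→Std4; Gamma→Std5.
Orbyt's best replies: Std1→Alpha; Std2→Alpha; Std3→Beta; Std4→Gamma; Std5→Alpha.
The unique mutual best reply is (Std2, Alpha), giving (8, 11).
Nexon's commitment gain: 12 − 8 = 4.

4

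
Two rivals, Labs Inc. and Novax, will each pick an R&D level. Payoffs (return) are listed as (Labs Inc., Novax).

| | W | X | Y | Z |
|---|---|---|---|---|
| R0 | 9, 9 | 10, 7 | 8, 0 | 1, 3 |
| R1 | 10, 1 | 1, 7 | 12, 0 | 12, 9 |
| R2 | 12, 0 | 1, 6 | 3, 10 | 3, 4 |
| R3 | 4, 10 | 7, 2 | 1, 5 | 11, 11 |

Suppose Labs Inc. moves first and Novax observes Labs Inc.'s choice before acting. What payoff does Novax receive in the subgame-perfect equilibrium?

9

Novax best-responds to each possible Labs Inc. move:
- R0: Novax compares 9, 7, 0, 3 and picks W; Labs Inc. would get 9.
- R1: Novax compares 1, 7, 0, 9 and picks Z; Labs Inc. would get 12.
- R2: Novax compares 0, 6, 10, 4 and picks Y; Labs Inc. would get 3.
- R3: Novax compares 10, 2, 5, 11 and picks Z; Labs Inc. would get 11.
Maximizing over 9, 12, 3, 11, Labs Inc. chooses R1. Subgame-perfect outcome: (R1, Z) with payoffs (12, 9).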